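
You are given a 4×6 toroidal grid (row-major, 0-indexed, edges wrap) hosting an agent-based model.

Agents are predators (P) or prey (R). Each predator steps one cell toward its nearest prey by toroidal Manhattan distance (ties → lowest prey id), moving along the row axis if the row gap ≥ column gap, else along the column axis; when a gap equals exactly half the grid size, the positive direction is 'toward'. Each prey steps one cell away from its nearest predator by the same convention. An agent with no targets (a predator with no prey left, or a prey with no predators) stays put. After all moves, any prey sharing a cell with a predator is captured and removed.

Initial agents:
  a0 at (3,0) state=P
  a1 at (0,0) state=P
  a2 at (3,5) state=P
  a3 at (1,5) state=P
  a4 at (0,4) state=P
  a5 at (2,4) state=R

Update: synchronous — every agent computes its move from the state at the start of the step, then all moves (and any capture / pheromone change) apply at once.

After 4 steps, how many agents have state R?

t=1: a0@(3,5):P a1@(1,0):P a2@(2,5):P a3@(2,5):P a4@(1,4):P
t=2: (unchanged — steady state)

0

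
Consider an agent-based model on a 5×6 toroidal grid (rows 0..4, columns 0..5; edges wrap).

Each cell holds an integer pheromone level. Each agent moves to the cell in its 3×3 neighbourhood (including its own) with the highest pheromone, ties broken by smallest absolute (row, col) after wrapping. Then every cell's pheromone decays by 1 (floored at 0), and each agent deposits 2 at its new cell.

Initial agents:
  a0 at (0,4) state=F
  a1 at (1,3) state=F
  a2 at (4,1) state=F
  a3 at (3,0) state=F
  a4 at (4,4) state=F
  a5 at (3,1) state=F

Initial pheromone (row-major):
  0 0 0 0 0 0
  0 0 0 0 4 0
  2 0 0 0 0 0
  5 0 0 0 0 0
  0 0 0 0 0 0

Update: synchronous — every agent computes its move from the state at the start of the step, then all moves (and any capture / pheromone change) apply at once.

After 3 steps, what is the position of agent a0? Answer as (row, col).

t=1: a0@(1,4) a1@(1,4) a2@(3,0) a3@(3,0) a4@(0,3) a5@(3,0) | pheromone: 0 0 0 2 0 0 / 0 0 0 0 7 0 / 1 0 0 0 0 0 / 10 0 0 0 0 0 / 0 0 0 0 0 0
t=2: a0@(1,4) a1@(1,4) a2@(3,0) a3@(3,0) a4@(1,4) a5@(3,0) | pheromone: 0 0 0 1 0 0 / 0 0 0 0 12 0 / 0 0 0 0 0 0 / 15 0 0 0 0 0 / 0 0 0 0 0 0
t=3: a0@(1,4) a1@(1,4) a2@(3,0) a3@(3,0) a4@(1,4) a5@(3,0) | pheromone: 0 0 0 0 0 0 / 0 0 0 0 17 0 / 0 0 0 0 0 0 / 20 0 0 0 0 0 / 0 0 0 0 0 0

(1, 4)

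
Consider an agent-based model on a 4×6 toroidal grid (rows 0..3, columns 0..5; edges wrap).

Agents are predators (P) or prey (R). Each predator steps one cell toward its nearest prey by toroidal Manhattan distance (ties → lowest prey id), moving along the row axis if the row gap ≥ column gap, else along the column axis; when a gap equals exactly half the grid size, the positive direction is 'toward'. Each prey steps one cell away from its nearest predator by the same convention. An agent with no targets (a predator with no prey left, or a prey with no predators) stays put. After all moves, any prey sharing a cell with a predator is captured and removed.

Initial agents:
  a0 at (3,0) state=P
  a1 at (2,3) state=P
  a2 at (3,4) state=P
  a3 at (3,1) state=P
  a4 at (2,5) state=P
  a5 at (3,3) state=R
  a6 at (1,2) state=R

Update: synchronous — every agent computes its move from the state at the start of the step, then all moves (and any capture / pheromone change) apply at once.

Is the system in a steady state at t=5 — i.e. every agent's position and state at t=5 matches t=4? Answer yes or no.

t=1: a0@(3,1):P a1@(3,3):P a2@(3,3):P a3@(3,2):P a4@(2,4):P a5@(0,3):R a6@(0,2):R
t=2: a0@(0,1):P a1@(0,3):P a2@(0,3):P a3@(0,2):P a4@(3,4):P a5@(1,3):R a6@(1,2):R
t=3: a0@(1,1):P a1@(1,3):P a2@(1,3):P a3@(1,2):P a4@(0,4):P a5@(2,3):R a6@(2,2):R
t=4: a0@(2,1):P a1@(2,3):P a2@(2,3):P a3@(2,2):P a4@(1,4):P a5@(3,3):R a6@(3,2):R
t=5: a0@(3,1):P a1@(3,3):P a2@(3,3):P a3@(3,2):P a4@(2,4):P a5@(0,3):R a6@(0,2):R

no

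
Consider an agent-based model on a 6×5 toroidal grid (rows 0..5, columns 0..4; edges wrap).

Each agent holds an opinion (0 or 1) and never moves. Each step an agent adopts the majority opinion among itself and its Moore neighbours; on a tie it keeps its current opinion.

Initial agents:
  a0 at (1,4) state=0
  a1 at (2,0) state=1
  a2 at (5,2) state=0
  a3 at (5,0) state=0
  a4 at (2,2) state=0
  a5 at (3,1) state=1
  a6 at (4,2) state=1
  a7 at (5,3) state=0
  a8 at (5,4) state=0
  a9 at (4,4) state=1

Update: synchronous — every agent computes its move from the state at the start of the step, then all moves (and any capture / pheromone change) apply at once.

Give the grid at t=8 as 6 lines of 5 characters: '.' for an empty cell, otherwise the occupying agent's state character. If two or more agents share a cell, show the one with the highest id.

.....
....0
1.0..
.1...
..1.0
0.000

t=1: a0@(1,4):0 a1@(2,0):1 a2@(5,2):0 a3@(5,0):0 a4@(2,2):0 a5@(3,1):1 a6@(4,2):1 a7@(5,3):0 a8@(5,4):0 a9@(4,4):0
t=2: (unchanged — steady state)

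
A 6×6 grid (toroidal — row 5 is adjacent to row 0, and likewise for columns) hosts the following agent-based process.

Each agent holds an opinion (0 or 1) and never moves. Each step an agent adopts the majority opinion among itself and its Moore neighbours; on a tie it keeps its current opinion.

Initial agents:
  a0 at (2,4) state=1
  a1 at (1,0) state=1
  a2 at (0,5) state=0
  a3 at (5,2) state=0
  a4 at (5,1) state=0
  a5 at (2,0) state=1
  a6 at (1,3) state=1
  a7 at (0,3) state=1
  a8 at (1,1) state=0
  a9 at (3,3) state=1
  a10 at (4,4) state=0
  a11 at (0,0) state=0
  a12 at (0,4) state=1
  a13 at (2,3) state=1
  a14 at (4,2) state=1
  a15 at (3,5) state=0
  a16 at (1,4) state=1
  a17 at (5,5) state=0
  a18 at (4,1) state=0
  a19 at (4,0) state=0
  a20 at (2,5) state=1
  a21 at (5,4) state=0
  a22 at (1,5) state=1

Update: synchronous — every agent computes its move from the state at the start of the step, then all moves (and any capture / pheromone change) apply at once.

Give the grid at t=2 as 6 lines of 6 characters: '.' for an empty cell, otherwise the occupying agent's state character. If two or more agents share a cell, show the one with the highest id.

t=1: a0@(2,4):1 a1@(1,0):1 a2@(0,5):0 a3@(5,2):0 a4@(5,1):0 a5@(2,0):1 a6@(1,3):1 a7@(0,3):1 a8@(1,1):0 a9@(3,3):1 a10@(4,4):0 a11@(0,0):0 a12@(0,4):1 a13@(2,3):1 a14@(4,2):0 a15@(3,5):0 a16@(1,4):1 a17@(5,5):0 a18@(4,1):0 a19@(4,0):0 a20@(2,5):1 a21@(5,4):0 a22@(1,5):1
t=2: (unchanged — steady state)

0..110
10.111
1..111
...1.0
000.0.
.00.00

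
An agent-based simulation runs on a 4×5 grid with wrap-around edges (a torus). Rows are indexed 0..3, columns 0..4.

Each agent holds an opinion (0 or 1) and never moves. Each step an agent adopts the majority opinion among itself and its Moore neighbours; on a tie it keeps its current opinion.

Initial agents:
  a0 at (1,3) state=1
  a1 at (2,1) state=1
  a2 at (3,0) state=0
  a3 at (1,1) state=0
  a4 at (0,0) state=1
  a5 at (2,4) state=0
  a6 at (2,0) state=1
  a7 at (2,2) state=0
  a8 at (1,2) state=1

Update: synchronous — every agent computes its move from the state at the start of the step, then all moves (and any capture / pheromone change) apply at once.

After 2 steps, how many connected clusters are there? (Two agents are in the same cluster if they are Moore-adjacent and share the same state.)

2

t=1: a0@(1,3):1 a1@(2,1):1 a2@(3,0):1 a3@(1,1):1 a4@(0,0):0 a5@(2,4):0 a6@(2,0):0 a7@(2,2):1 a8@(1,2):1
t=2: a0@(1,3):1 a1@(2,1):1 a2@(3,0):0 a3@(1,1):1 a4@(0,0):1 a5@(2,4):0 a6@(2,0):1 a7@(2,2):1 a8@(1,2):1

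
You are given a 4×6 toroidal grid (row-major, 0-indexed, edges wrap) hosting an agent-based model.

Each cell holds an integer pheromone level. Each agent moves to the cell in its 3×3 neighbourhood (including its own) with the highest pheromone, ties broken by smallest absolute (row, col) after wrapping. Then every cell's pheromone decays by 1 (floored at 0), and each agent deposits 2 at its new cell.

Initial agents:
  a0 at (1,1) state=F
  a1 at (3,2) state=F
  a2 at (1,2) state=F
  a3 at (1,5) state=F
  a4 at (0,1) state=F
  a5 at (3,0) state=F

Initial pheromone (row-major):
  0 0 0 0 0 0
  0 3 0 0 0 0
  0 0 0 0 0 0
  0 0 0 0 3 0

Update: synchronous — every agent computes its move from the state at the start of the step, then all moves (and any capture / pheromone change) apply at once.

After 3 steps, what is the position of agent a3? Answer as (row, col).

(1, 1)

t=1: a0@(1,1) a1@(0,1) a2@(1,1) a3@(0,0) a4@(1,1) a5@(0,0) | pheromone: 4 2 0 0 0 0 / 0 8 0 0 0 0 / 0 0 0 0 0 0 / 0 0 0 0 2 0
t=2: a0@(1,1) a1@(1,1) a2@(1,1) a3@(1,1) a4@(1,1) a5@(1,1) | pheromone: 3 1 0 0 0 0 / 0 19 0 0 0 0 / 0 0 0 0 0 0 / 0 0 0 0 1 0
t=3: a0@(1,1) a1@(1,1) a2@(1,1) a3@(1,1) a4@(1,1) a5@(1,1) | pheromone: 2 0 0 0 0 0 / 0 30 0 0 0 0 / 0 0 0 0 0 0 / 0 0 0 0 0 0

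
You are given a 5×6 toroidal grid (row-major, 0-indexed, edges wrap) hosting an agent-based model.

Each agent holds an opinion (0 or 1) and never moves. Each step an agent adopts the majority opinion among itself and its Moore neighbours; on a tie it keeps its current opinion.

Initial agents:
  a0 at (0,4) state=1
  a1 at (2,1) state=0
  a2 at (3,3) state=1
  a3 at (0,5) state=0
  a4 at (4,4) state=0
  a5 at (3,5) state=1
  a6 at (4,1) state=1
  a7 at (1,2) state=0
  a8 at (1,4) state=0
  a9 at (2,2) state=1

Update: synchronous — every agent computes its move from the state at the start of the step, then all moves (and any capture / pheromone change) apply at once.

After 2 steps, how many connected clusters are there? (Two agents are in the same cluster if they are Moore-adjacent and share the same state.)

4

t=1: a0@(0,4):0 a1@(2,1):0 a2@(3,3):1 a3@(0,5):0 a4@(4,4):1 a5@(3,5):1 a6@(4,1):1 a7@(1,2):0 a8@(1,4):0 a9@(2,2):1
t=2: (unchanged — steady state)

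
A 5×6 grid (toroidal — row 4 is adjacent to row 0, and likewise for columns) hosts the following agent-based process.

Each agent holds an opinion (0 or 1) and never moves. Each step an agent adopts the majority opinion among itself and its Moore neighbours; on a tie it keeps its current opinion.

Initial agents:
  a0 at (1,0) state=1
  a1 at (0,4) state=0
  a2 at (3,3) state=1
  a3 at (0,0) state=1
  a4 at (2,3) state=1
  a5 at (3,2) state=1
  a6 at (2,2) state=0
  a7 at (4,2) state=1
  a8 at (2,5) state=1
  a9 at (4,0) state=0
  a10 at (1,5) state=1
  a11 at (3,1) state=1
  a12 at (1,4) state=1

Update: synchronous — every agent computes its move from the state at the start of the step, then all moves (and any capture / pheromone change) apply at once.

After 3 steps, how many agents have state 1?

t=1: a0@(1,0):1 a1@(0,4):1 a2@(3,3):1 a3@(0,0):1 a4@(2,3):1 a5@(3,2):1 a6@(2,2):1 a7@(4,2):1 a8@(2,5):1 a9@(4,0):1 a10@(1,5):1 a11@(3,1):1 a12@(1,4):1
t=2: (unchanged — steady state)

13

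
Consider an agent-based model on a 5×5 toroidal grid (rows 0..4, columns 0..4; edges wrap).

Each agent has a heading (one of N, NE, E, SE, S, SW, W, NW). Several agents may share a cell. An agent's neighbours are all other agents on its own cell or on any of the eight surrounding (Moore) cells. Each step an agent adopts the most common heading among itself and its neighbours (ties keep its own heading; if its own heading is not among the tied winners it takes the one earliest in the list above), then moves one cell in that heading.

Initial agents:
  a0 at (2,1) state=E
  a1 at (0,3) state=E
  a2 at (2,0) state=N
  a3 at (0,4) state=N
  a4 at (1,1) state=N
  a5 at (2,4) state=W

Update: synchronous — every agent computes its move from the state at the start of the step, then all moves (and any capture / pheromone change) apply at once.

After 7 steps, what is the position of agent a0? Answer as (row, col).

(0, 1)

t=1: a0@(1,1):N a1@(0,4):E a2@(1,0):N a3@(4,4):N a4@(0,1):N a5@(2,3):W
t=2: a0@(0,1):N a1@(4,4):N a2@(0,0):N a3@(3,4):N a4@(4,1):N a5@(2,2):W
t=3: a0@(4,1):N a1@(3,4):N a2@(4,0):N a3@(2,4):N a4@(3,1):N a5@(2,1):W
t=4: a0@(3,1):N a1@(2,4):N a2@(3,0):N a3@(1,4):N a4@(2,1):N a5@(2,0):W
t=5: a0@(2,1):N a1@(1,4):N a2@(2,0):N a3@(0,4):N a4@(1,1):N a5@(1,0):N
t=6: a0@(1,1):N a1@(0,4):N a2@(1,0):N a3@(4,4):N a4@(0,1):N a5@(0,0):N
t=7: a0@(0,1):N a1@(4,4):N a2@(0,0):N a3@(3,4):N a4@(4,1):N a5@(4,0):N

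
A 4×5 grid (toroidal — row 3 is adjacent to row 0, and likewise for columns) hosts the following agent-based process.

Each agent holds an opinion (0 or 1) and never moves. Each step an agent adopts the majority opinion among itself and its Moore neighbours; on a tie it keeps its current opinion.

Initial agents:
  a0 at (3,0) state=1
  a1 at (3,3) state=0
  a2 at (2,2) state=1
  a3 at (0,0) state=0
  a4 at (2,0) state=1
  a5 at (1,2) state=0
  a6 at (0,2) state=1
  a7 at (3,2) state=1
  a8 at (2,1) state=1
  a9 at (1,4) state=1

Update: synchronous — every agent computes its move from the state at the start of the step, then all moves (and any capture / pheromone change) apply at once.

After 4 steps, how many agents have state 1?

t=1: a0@(3,0):1 a1@(3,3):1 a2@(2,2):1 a3@(0,0):1 a4@(2,0):1 a5@(1,2):1 a6@(0,2):1 a7@(3,2):1 a8@(2,1):1 a9@(1,4):1
t=2: (unchanged — steady state)

10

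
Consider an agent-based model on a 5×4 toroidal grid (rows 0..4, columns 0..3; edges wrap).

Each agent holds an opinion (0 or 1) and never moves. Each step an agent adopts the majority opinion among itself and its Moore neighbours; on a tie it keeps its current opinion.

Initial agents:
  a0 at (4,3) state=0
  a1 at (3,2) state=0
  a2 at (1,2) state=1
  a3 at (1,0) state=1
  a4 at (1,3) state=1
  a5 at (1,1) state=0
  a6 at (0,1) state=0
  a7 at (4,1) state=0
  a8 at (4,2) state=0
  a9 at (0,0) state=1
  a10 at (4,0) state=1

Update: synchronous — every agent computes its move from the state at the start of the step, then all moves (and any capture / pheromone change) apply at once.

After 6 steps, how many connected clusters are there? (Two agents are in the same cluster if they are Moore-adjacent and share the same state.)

2

t=1: a0@(4,3):0 a1@(3,2):0 a2@(1,2):1 a3@(1,0):1 a4@(1,3):1 a5@(1,1):1 a6@(0,1):0 a7@(4,1):0 a8@(4,2):0 a9@(0,0):1 a10@(4,0):0
t=2: (unchanged — steady state)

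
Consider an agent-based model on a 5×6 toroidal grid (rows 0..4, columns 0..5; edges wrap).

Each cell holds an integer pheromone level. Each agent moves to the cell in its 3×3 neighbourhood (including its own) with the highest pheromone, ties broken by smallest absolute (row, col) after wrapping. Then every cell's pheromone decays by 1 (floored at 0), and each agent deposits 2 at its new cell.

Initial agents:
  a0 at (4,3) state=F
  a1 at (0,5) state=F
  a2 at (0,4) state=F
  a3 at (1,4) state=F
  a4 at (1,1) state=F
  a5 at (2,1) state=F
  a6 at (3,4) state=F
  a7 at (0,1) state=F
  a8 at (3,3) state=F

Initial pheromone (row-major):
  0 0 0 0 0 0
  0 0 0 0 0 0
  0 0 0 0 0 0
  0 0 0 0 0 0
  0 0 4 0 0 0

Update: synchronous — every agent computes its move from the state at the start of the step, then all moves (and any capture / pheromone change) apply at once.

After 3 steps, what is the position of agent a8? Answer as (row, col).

t=1: a0@(4,2) a1@(0,0) a2@(0,3) a3@(0,3) a4@(0,0) a5@(1,0) a6@(2,3) a7@(4,2) a8@(4,2) | pheromone: 4 0 0 4 0 0 / 2 0 0 0 0 0 / 0 0 0 2 0 0 / 0 0 0 0 0 0 / 0 0 9 0 0 0
t=2: a0@(4,2) a1@(0,0) a2@(4,2) a3@(4,2) a4@(0,0) a5@(0,0) a6@(2,3) a7@(4,2) a8@(4,2) | pheromone: 9 0 0 3 0 0 / 1 0 0 0 0 0 / 0 0 0 3 0 0 / 0 0 0 0 0 0 / 0 0 18 0 0 0
t=3: a0@(4,2) a1@(0,0) a2@(4,2) a3@(4,2) a4@(0,0) a5@(0,0) a6@(2,3) a7@(4,2) a8@(4,2) | pheromone: 14 0 0 2 0 0 / 0 0 0 0 0 0 / 0 0 0 4 0 0 / 0 0 0 0 0 0 / 0 0 27 0 0 0

(4, 2)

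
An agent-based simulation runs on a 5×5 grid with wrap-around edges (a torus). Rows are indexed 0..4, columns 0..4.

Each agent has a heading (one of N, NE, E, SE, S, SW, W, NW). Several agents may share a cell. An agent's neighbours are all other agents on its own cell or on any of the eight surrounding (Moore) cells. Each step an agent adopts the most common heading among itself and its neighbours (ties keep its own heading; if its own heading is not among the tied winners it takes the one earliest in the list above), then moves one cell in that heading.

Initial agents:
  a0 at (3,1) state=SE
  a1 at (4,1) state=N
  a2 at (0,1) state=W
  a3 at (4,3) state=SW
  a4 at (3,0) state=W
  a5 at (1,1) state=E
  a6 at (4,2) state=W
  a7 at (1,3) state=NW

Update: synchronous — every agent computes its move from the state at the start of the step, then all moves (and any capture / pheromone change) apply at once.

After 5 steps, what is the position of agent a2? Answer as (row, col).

t=1: a0@(3,0):W a1@(4,0):W a2@(0,0):W a3@(0,2):SW a4@(3,4):W a5@(1,2):E a6@(4,1):W a7@(0,2):NW
t=2: a0@(3,4):W a1@(4,4):W a2@(0,4):W a3@(1,1):SW a4@(3,3):W a5@(1,3):E a6@(4,0):W a7@(4,1):NW
t=3: a0@(3,3):W a1@(4,3):W a2@(0,3):W a3@(2,0):SW a4@(3,2):W a5@(1,4):E a6@(4,4):W a7@(3,0):NW
t=4: a0@(3,2):W a1@(4,2):W a2@(0,2):W a3@(3,4):SW a4@(3,1):W a5@(1,0):E a6@(4,3):W a7@(2,4):NW
t=5: a0@(3,1):W a1@(4,1):W a2@(0,1):W a3@(4,3):SW a4@(3,0):W a5@(1,1):E a6@(4,2):W a7@(1,3):NW

(0, 1)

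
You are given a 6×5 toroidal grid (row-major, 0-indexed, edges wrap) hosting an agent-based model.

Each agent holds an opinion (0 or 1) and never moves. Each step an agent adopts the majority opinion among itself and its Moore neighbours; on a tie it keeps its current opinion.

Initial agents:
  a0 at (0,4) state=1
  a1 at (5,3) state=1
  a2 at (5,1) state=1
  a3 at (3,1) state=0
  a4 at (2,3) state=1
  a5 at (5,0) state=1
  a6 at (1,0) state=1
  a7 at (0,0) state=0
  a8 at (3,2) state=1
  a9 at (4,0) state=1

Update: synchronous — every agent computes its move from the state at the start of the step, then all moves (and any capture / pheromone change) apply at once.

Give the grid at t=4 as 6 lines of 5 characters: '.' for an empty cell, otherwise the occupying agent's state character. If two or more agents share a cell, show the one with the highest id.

t=1: a0@(0,4):1 a1@(5,3):1 a2@(5,1):1 a3@(3,1):1 a4@(2,3):1 a5@(5,0):1 a6@(1,0):1 a7@(0,0):1 a8@(3,2):1 a9@(4,0):1
t=2: (unchanged — steady state)

1...1
1....
...1.
.11..
1....
11.1.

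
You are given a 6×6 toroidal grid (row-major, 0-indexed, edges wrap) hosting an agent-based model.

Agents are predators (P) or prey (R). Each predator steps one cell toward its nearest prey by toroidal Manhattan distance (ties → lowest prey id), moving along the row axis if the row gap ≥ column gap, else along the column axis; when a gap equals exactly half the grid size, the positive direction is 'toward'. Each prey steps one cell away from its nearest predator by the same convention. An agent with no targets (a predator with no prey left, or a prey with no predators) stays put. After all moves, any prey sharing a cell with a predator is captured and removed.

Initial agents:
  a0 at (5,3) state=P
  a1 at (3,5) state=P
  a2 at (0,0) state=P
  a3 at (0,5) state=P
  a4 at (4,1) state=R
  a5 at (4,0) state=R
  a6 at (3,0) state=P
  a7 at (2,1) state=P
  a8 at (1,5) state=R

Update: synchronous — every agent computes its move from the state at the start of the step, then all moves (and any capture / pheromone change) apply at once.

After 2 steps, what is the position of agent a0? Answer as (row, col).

(5, 1)

t=1: a0@(5,2):P a1@(4,5):P a2@(5,0):P a3@(1,5):P a4@(5,1):R a6@(4,0):P a7@(3,1):P a8@(2,5):R
t=2: a0@(5,1):P a1@(3,5):P a2@(5,1):P a3@(2,5):P a6@(5,0):P a7@(4,1):P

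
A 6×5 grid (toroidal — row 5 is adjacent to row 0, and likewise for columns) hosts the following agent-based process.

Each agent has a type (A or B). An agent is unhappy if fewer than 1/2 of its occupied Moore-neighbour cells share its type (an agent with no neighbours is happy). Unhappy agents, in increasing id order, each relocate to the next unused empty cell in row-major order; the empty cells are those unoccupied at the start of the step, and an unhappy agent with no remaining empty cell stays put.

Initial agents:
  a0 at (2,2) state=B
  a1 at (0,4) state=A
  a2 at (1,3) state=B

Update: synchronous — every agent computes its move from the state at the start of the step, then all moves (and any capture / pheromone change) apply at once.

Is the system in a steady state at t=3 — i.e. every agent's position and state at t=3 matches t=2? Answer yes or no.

t=1: a0@(2,2):B a1@(0,0):A a2@(1,3):B
t=2: (unchanged — steady state)

yes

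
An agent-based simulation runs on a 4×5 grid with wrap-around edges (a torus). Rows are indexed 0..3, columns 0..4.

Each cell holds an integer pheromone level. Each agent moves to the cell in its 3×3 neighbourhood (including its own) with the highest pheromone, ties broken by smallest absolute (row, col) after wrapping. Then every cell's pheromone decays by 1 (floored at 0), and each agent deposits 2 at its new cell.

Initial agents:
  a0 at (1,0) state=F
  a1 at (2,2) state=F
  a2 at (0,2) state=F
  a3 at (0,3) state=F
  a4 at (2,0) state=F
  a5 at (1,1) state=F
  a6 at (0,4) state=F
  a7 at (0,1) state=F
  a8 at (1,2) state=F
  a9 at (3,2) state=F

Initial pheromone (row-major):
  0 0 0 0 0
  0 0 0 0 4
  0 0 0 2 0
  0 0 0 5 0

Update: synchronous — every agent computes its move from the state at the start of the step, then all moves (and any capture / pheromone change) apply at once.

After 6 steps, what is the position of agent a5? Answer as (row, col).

t=1: a0@(1,4) a1@(3,3) a2@(3,3) a3@(3,3) a4@(1,4) a5@(0,0) a6@(3,3) a7@(0,0) a8@(2,3) a9@(3,3) | pheromone: 4 0 0 0 0 / 0 0 0 0 7 / 0 0 0 3 0 / 0 0 0 14 0
t=2: a0@(1,4) a1@(3,3) a2@(3,3) a3@(3,3) a4@(1,4) a5@(1,4) a6@(3,3) a7@(1,4) a8@(3,3) a9@(3,3) | pheromone: 3 0 0 0 0 / 0 0 0 0 14 / 0 0 0 2 0 / 0 0 0 25 0
t=3: a0@(1,4) a1@(3,3) a2@(3,3) a3@(3,3) a4@(1,4) a5@(1,4) a6@(3,3) a7@(1,4) a8@(3,3) a9@(3,3) | pheromone: 2 0 0 0 0 / 0 0 0 0 21 / 0 0 0 1 0 / 0 0 0 36 0
t=4: a0@(1,4) a1@(3,3) a2@(3,3) a3@(3,3) a4@(1,4) a5@(1,4) a6@(3,3) a7@(1,4) a8@(3,3) a9@(3,3) | pheromone: 1 0 0 0 0 / 0 0 0 0 28 / 0 0 0 0 0 / 0 0 0 47 0
t=5: a0@(1,4) a1@(3,3) a2@(3,3) a3@(3,3) a4@(1,4) a5@(1,4) a6@(3,3) a7@(1,4) a8@(3,3) a9@(3,3) | pheromone: 0 0 0 0 0 / 0 0 0 0 35 / 0 0 0 0 0 / 0 0 0 58 0
t=6: a0@(1,4) a1@(3,3) a2@(3,3) a3@(3,3) a4@(1,4) a5@(1,4) a6@(3,3) a7@(1,4) a8@(3,3) a9@(3,3) | pheromone: 0 0 0 0 0 / 0 0 0 0 42 / 0 0 0 0 0 / 0 0 0 69 0

(1, 4)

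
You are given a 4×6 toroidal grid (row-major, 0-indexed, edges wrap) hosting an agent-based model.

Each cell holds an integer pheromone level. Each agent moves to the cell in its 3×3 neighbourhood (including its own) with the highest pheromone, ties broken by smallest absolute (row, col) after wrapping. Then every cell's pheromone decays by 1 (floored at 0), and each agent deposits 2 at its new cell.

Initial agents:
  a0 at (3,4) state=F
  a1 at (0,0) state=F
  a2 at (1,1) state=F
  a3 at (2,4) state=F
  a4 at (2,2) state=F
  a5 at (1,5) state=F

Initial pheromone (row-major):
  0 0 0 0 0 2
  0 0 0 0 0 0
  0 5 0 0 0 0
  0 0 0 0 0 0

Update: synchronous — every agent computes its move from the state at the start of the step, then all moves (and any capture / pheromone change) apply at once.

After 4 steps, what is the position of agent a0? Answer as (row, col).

(0, 5)

t=1: a0@(0,5) a1@(0,5) a2@(2,1) a3@(1,3) a4@(2,1) a5@(0,5) | pheromone: 0 0 0 0 0 7 / 0 0 0 2 0 0 / 0 8 0 0 0 0 / 0 0 0 0 0 0
t=2: a0@(0,5) a1@(0,5) a2@(2,1) a3@(1,3) a4@(2,1) a5@(0,5) | pheromone: 0 0 0 0 0 12 / 0 0 0 3 0 0 / 0 11 0 0 0 0 / 0 0 0 0 0 0
t=3: a0@(0,5) a1@(0,5) a2@(2,1) a3@(1,3) a4@(2,1) a5@(0,5) | pheromone: 0 0 0 0 0 17 / 0 0 0 4 0 0 / 0 14 0 0 0 0 / 0 0 0 0 0 0
t=4: a0@(0,5) a1@(0,5) a2@(2,1) a3@(1,3) a4@(2,1) a5@(0,5) | pheromone: 0 0 0 0 0 22 / 0 0 0 5 0 0 / 0 17 0 0 0 0 / 0 0 0 0 0 0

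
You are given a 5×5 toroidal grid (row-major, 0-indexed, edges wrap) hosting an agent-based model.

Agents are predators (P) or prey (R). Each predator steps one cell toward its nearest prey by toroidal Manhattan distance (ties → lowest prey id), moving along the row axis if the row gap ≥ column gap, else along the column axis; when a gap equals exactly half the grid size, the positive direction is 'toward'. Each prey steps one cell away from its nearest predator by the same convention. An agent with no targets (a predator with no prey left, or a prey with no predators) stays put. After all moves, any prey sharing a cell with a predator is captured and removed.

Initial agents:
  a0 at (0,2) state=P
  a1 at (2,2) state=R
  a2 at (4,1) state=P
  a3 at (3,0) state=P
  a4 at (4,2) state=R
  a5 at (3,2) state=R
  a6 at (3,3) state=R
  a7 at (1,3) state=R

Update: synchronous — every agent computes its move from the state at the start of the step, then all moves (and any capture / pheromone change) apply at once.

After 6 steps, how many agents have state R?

t=1: a0@(4,2):P a1@(3,2):R a2@(4,2):P a3@(3,1):P a4@(3,2):R a5@(2,2):R a6@(3,2):R a7@(2,3):R
t=2: a0@(3,2):P a1@(2,2):R a2@(3,2):P a3@(3,2):P a4@(2,2):R a5@(1,2):R a6@(2,2):R a7@(1,3):R
t=3: a0@(2,2):P a1@(1,2):R a2@(2,2):P a3@(2,2):P a4@(1,2):R a5@(0,2):R a6@(1,2):R a7@(0,3):R
t=4: a0@(1,2):P a1@(0,2):R a2@(1,2):P a3@(1,2):P a4@(0,2):R a5@(4,2):R a6@(0,2):R a7@(4,3):R
t=5: a0@(0,2):P a1@(4,2):R a2@(0,2):P a3@(0,2):P a4@(4,2):R a5@(3,2):R a6@(4,2):R a7@(3,3):R
t=6: a0@(4,2):P a1@(3,2):R a2@(4,2):P a3@(4,2):P a4@(3,2):R a5@(2,2):R a6@(3,2):R a7@(2,3):R

5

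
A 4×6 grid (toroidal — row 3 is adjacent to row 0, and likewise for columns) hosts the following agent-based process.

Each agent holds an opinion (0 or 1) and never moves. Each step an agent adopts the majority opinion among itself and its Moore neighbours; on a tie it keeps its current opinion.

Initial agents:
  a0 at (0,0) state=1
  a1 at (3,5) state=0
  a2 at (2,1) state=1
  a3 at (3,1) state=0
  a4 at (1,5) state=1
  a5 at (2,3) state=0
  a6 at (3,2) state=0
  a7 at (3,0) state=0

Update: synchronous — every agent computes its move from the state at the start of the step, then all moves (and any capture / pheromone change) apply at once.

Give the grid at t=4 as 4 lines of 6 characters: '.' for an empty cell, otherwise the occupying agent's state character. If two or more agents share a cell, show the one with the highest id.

t=1: a0@(0,0):0 a1@(3,5):0 a2@(2,1):0 a3@(3,1):0 a4@(1,5):1 a5@(2,3):0 a6@(3,2):0 a7@(3,0):0
t=2: (unchanged — steady state)

0.....
.....1
.0.0..
000..0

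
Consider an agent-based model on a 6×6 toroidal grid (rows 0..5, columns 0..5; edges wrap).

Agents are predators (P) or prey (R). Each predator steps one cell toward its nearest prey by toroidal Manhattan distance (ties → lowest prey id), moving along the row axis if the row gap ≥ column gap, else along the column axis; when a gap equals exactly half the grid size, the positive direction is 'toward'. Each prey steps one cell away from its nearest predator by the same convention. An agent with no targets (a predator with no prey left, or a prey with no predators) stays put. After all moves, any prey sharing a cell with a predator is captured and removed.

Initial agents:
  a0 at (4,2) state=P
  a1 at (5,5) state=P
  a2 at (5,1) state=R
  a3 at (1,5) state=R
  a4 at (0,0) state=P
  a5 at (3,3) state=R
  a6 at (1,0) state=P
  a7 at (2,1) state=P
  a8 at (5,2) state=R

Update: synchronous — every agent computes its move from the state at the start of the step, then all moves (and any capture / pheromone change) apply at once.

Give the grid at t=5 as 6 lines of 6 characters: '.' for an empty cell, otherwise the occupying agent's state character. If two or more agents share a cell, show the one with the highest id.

t=1: a0@(5,2):P a1@(5,0):P a2@(0,1):R a3@(1,4):R a4@(5,0):P a5@(2,3):R a6@(1,5):P a7@(3,1):P a8@(0,2):R
t=2: a0@(0,2):P a1@(0,0):P a2@(1,1):R a3@(1,3):R a4@(0,0):P a5@(2,2):R a6@(1,4):P a7@(4,1):P a8@(1,2):R
t=3: a0@(1,2):P a1@(1,0):P a2@(2,1):R a4@(1,0):P a5@(3,2):R a6@(1,3):P a7@(5,1):P a8@(2,2):R
t=4: a0@(2,2):P a1@(2,0):P a2@(3,1):R a4@(2,0):P a5@(4,2):R a6@(2,3):P a7@(0,1):P a8@(3,2):R
t=5: a0@(3,2):P a1@(3,0):P a2@(4,1):R a4@(3,0):P a5@(5,2):R a6@(3,3):P a7@(1,1):P a8@(4,2):R

......
.P....
......
P.PP..
.RR...
..R...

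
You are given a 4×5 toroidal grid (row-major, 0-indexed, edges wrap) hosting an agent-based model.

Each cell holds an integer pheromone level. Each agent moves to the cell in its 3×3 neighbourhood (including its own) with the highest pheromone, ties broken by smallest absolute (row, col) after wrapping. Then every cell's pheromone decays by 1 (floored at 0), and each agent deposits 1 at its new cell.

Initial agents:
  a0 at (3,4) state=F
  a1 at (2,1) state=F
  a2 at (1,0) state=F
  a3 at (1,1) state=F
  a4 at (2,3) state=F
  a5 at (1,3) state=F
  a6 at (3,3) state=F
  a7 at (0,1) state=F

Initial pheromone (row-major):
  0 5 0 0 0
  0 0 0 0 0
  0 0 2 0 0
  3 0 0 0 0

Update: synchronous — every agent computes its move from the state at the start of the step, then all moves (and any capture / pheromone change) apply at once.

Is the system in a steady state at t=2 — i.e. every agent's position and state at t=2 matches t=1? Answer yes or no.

no

t=1: a0@(3,0) a1@(3,0) a2@(0,1) a3@(0,1) a4@(2,2) a5@(2,2) a6@(2,2) a7@(0,1) | pheromone: 0 7 0 0 0 / 0 0 0 0 0 / 0 0 4 0 0 / 4 0 0 0 0
t=2: a0@(0,1) a1@(0,1) a2@(0,1) a3@(0,1) a4@(2,2) a5@(2,2) a6@(2,2) a7@(0,1) | pheromone: 0 11 0 0 0 / 0 0 0 0 0 / 0 0 6 0 0 / 3 0 0 0 0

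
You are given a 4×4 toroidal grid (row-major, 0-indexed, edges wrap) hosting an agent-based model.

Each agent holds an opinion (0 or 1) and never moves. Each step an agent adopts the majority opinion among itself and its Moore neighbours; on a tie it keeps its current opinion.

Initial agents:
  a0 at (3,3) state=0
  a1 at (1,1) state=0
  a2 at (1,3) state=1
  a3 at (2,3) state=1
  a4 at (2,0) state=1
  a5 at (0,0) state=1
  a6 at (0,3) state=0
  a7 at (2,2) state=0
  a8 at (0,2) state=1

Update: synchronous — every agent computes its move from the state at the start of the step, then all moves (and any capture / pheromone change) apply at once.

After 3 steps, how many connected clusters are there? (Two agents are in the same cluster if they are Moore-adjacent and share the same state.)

1

t=1: a0@(3,3):1 a1@(1,1):1 a2@(1,3):1 a3@(2,3):1 a4@(2,0):1 a5@(0,0):0 a6@(0,3):1 a7@(2,2):0 a8@(0,2):0
t=2: a0@(3,3):1 a1@(1,1):0 a2@(1,3):1 a3@(2,3):1 a4@(2,0):1 a5@(0,0):1 a6@(0,3):1 a7@(2,2):1 a8@(0,2):1
t=3: a0@(3,3):1 a1@(1,1):1 a2@(1,3):1 a3@(2,3):1 a4@(2,0):1 a5@(0,0):1 a6@(0,3):1 a7@(2,2):1 a8@(0,2):1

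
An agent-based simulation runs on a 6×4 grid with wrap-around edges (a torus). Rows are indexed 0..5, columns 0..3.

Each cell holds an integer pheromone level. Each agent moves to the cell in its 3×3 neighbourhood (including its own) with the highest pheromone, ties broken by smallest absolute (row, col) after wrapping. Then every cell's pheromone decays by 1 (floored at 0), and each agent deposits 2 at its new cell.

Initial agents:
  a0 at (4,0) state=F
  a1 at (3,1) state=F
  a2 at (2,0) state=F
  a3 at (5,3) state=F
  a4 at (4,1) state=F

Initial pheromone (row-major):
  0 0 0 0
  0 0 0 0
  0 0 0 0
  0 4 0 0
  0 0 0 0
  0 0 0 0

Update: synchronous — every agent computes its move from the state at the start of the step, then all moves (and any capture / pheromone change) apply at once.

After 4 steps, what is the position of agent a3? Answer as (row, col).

(0, 0)

t=1: a0@(3,1) a1@(3,1) a2@(3,1) a3@(0,0) a4@(3,1) | pheromone: 2 0 0 0 / 0 0 0 0 / 0 0 0 0 / 0 11 0 0 / 0 0 0 0 / 0 0 0 0
t=2: a0@(3,1) a1@(3,1) a2@(3,1) a3@(0,0) a4@(3,1) | pheromone: 3 0 0 0 / 0 0 0 0 / 0 0 0 0 / 0 18 0 0 / 0 0 0 0 / 0 0 0 0
t=3: a0@(3,1) a1@(3,1) a2@(3,1) a3@(0,0) a4@(3,1) | pheromone: 4 0 0 0 / 0 0 0 0 / 0 0 0 0 / 0 25 0 0 / 0 0 0 0 / 0 0 0 0
t=4: a0@(3,1) a1@(3,1) a2@(3,1) a3@(0,0) a4@(3,1) | pheromone: 5 0 0 0 / 0 0 0 0 / 0 0 0 0 / 0 32 0 0 / 0 0 0 0 / 0 0 0 0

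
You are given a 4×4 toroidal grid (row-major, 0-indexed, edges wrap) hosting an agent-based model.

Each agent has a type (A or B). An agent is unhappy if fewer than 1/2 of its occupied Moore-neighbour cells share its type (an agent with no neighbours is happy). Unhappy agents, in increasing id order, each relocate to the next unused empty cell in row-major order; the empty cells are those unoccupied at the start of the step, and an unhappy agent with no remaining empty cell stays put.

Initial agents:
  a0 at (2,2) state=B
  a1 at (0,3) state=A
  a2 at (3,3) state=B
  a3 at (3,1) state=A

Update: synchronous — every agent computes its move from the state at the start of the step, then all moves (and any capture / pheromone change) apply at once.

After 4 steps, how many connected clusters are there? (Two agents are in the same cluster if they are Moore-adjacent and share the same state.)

2

t=1: a0@(2,2):B a1@(0,0):A a2@(3,3):B a3@(0,1):A
t=2: (unchanged — steady state)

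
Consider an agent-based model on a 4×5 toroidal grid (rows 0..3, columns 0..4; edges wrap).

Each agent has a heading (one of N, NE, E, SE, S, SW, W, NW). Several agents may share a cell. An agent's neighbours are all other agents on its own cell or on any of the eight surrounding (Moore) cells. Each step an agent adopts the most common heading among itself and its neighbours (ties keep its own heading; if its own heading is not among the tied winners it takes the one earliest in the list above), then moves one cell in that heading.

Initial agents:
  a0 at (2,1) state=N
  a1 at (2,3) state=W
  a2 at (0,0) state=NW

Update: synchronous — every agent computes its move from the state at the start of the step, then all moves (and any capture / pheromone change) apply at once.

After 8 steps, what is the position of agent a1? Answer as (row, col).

t=1: a0@(1,1):N a1@(2,2):W a2@(3,4):NW
t=2: a0@(0,1):N a1@(2,1):W a2@(2,3):NW
t=3: a0@(3,1):N a1@(2,0):W a2@(1,2):NW
t=4: a0@(2,1):N a1@(2,4):W a2@(0,1):NW
t=5: a0@(1,1):N a1@(2,3):W a2@(3,0):NW
t=6: a0@(0,1):N a1@(2,2):W a2@(2,4):NW
t=7: a0@(3,1):N a1@(2,1):W a2@(1,3):NW
t=8: a0@(2,1):N a1@(2,0):W a2@(0,2):NW

(2, 0)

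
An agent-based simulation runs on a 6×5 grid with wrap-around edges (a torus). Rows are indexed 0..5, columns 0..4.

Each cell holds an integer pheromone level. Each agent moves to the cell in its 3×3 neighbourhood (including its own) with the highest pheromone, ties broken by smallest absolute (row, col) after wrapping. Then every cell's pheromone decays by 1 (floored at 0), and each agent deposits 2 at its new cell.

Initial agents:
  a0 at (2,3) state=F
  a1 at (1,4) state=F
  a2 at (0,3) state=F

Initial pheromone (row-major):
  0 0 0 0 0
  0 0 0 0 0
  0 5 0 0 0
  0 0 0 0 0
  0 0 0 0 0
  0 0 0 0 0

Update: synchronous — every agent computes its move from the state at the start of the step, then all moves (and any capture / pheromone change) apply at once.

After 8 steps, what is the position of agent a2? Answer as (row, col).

(0, 2)

t=1: a0@(1,2) a1@(0,0) a2@(0,2) | pheromone: 2 0 2 0 0 / 0 0 2 0 0 / 0 4 0 0 0 / 0 0 0 0 0 / 0 0 0 0 0 / 0 0 0 0 0
t=2: a0@(2,1) a1@(0,0) a2@(0,2) | pheromone: 3 0 3 0 0 / 0 0 1 0 0 / 0 5 0 0 0 / 0 0 0 0 0 / 0 0 0 0 0 / 0 0 0 0 0
t=3: a0@(2,1) a1@(0,0) a2@(0,2) | pheromone: 4 0 4 0 0 / 0 0 0 0 0 / 0 6 0 0 0 / 0 0 0 0 0 / 0 0 0 0 0 / 0 0 0 0 0
t=4: a0@(2,1) a1@(0,0) a2@(0,2) | pheromone: 5 0 5 0 0 / 0 0 0 0 0 / 0 7 0 0 0 / 0 0 0 0 0 / 0 0 0 0 0 / 0 0 0 0 0
t=5: a0@(2,1) a1@(0,0) a2@(0,2) | pheromone: 6 0 6 0 0 / 0 0 0 0 0 / 0 8 0 0 0 / 0 0 0 0 0 / 0 0 0 0 0 / 0 0 0 0 0
t=6: a0@(2,1) a1@(0,0) a2@(0,2) | pheromone: 7 0 7 0 0 / 0 0 0 0 0 / 0 9 0 0 0 / 0 0 0 0 0 / 0 0 0 0 0 / 0 0 0 0 0
t=7: a0@(2,1) a1@(0,0) a2@(0,2) | pheromone: 8 0 8 0 0 / 0 0 0 0 0 / 0 10 0 0 0 / 0 0 0 0 0 / 0 0 0 0 0 / 0 0 0 0 0
t=8: a0@(2,1) a1@(0,0) a2@(0,2) | pheromone: 9 0 9 0 0 / 0 0 0 0 0 / 0 11 0 0 0 / 0 0 0 0 0 / 0 0 0 0 0 / 0 0 0 0 0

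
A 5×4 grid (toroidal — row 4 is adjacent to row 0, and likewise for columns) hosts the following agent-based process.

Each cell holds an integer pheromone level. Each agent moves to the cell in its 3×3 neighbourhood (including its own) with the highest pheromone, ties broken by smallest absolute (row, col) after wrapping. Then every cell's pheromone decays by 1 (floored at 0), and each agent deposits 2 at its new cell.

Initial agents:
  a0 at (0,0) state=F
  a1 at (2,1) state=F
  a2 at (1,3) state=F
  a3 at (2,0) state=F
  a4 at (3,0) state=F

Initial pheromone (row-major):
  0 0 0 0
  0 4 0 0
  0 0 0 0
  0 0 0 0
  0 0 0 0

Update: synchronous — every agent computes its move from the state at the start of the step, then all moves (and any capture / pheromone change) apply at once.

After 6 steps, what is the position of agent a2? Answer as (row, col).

(1, 1)

t=1: a0@(1,1) a1@(1,1) a2@(0,0) a3@(1,1) a4@(2,0) | pheromone: 2 0 0 0 / 0 9 0 0 / 2 0 0 0 / 0 0 0 0 / 0 0 0 0
t=2: a0@(1,1) a1@(1,1) a2@(1,1) a3@(1,1) a4@(1,1) | pheromone: 1 0 0 0 / 0 18 0 0 / 1 0 0 0 / 0 0 0 0 / 0 0 0 0
t=3: a0@(1,1) a1@(1,1) a2@(1,1) a3@(1,1) a4@(1,1) | pheromone: 0 0 0 0 / 0 27 0 0 / 0 0 0 0 / 0 0 0 0 / 0 0 0 0
t=4: a0@(1,1) a1@(1,1) a2@(1,1) a3@(1,1) a4@(1,1) | pheromone: 0 0 0 0 / 0 36 0 0 / 0 0 0 0 / 0 0 0 0 / 0 0 0 0
t=5: a0@(1,1) a1@(1,1) a2@(1,1) a3@(1,1) a4@(1,1) | pheromone: 0 0 0 0 / 0 45 0 0 / 0 0 0 0 / 0 0 0 0 / 0 0 0 0
t=6: a0@(1,1) a1@(1,1) a2@(1,1) a3@(1,1) a4@(1,1) | pheromone: 0 0 0 0 / 0 54 0 0 / 0 0 0 0 / 0 0 0 0 / 0 0 0 0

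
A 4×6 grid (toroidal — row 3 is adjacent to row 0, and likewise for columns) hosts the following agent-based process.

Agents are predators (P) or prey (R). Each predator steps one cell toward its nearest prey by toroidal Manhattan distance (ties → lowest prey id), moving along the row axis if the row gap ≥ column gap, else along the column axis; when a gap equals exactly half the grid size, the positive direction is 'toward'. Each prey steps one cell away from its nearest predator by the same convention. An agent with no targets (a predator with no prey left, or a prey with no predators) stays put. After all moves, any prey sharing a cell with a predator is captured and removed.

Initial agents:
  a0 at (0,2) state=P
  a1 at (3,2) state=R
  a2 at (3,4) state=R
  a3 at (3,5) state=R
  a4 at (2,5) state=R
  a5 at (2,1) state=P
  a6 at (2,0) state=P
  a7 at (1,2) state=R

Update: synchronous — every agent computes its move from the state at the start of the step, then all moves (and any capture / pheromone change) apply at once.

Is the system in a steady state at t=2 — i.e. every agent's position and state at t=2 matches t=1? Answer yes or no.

no

t=1: a0@(3,2):P a1@(2,2):R a2@(3,5):R a3@(0,5):R a4@(2,4):R a5@(3,1):P a6@(2,5):P a7@(2,2):R
t=2: a0@(2,2):P a1@(1,2):R a2@(0,5):R a4@(2,3):R a5@(2,1):P a6@(3,5):P a7@(1,2):R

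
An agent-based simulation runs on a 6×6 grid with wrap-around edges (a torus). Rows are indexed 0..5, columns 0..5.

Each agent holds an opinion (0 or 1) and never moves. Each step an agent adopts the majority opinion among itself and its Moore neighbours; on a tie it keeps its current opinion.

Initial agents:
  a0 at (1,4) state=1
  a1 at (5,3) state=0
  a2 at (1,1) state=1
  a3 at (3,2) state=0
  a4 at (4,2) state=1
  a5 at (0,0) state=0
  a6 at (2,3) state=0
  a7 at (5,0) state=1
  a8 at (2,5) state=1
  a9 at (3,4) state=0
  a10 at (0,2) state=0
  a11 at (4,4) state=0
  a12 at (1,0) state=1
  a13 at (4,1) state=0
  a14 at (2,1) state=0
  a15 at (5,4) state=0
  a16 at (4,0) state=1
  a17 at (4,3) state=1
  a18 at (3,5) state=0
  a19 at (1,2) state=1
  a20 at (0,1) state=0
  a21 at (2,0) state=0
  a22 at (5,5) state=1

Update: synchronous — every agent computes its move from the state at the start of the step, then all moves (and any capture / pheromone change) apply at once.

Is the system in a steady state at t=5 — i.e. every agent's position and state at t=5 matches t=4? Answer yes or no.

yes

t=1: a0@(1,4):1 a1@(5,3):0 a2@(1,1):0 a3@(3,2):0 a4@(4,2):0 a5@(0,0):1 a6@(2,3):0 a7@(5,0):1 a8@(2,5):1 a9@(3,4):0 a10@(0,2):0 a11@(4,4):0 a12@(1,0):0 a13@(4,1):1 a14@(2,1):0 a15@(5,4):0 a16@(4,0):1 a17@(4,3):0 a18@(3,5):0 a19@(1,2):0 a20@(0,1):1 a21@(2,0):0 a22@(5,5):1
t=2: a0@(1,4):1 a1@(5,3):0 a2@(1,1):0 a3@(3,2):0 a4@(4,2):0 a5@(0,0):1 a6@(2,3):0 a7@(5,0):1 a8@(2,5):0 a9@(3,4):0 a10@(0,2):0 a11@(4,4):0 a12@(1,0):0 a13@(4,1):1 a14@(2,1):0 a15@(5,4):0 a16@(4,0):1 a17@(4,3):0 a18@(3,5):0 a19@(1,2):0 a20@(0,1):0 a21@(2,0):0 a22@(5,5):1
t=3: a0@(1,4):0 a1@(5,3):0 a2@(1,1):0 a3@(3,2):0 a4@(4,2):0 a5@(0,0):1 a6@(2,3):0 a7@(5,0):1 a8@(2,5):0 a9@(3,4):0 a10@(0,2):0 a11@(4,4):0 a12@(1,0):0 a13@(4,1):1 a14@(2,1):0 a15@(5,4):0 a16@(4,0):1 a17@(4,3):0 a18@(3,5):0 a19@(1,2):0 a20@(0,1):0 a21@(2,0):0 a22@(5,5):1
t=4: (unchanged — steady state)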